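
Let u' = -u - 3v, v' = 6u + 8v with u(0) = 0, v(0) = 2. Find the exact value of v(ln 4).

A = [[-1,-3],[6,8]]; eigenvalues λ = 5, 2.
Eigenvectors: (1,-2) for λ=5, (-1,1) for λ=2.
From the initial condition, c_1 = -2, c_2 = -2.
v(ln 4) = (-2)(4^5)(-2) + (-2)(4^2)(1) = 4064.

4064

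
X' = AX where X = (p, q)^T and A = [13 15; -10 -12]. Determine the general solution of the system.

p(t) = -3C_1e^(3t) + C_2e^(-2t), q(t) = 2C_1e^(3t) - C_2e^(-2t)

Coefficient matrix A = [[13, 15], [-10, -12]].
Characteristic polynomial det(A - λI) = λ^2 - λ - 6 = 0.
Eigenvalues λ = 3, -2.
For λ=3: (A-λI) row 1 is [10, 15], so an eigenvector is (-3, 2).
For λ=-2: (A-λI) row 1 is [15, 15], so an eigenvector is (1, -1).
General solution: C_1e^(3t)(-3,2) + C_2e^(-2t)(1,-1).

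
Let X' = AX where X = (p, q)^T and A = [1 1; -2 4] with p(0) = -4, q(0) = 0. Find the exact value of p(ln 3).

A = [[1,1],[-2,4]]; eigenvalues λ = 2, 3.
Eigenvectors: (-1,-1) for λ=2, (-1,-2) for λ=3.
From the initial condition, c_1 = 8, c_2 = -4.
p(ln 3) = (8)(3^2)(-1) + (-4)(3^3)(-1) = 36.

36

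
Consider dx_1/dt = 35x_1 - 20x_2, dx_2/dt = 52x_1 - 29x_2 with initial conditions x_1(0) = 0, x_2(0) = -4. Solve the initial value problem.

Coefficient matrix A = [[35, -20], [52, -29]].
Characteristic polynomial det(A - λI) = λ^2 - 6λ + 25 = 0.
Eigenvalues λ = 3 ± 4i (complex conjugate pair).
For λ=3+4i: an eigenvector is (-1,-2) - i(2,3) = (-1 - 2i, -2 - 3i).
A real fundamental pair from Re and Im of e^((3+4i)t)v: X_1 = e^(3t)(cos(4t)·(-1,-2) + sin(4t)·(2,3)), X_2 = e^(3t)(sin(4t)·(-1,-2) - cos(4t)·(2,3)).
General solution: c_1X_1 + c_2X_2.
Applying x_1(0)=0, x_2(0)=-4 gives c_1=8, c_2=-4.

x_1(t) = 20e^(3t)sin(4t), x_2(t) = 32e^(3t)sin(4t) - 4e^(3t)cos(4t)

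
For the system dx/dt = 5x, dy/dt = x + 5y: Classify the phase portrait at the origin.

unstable improper node

A = [[5,0],[1,5]]; det(A-λI) = λ^2 - 10λ + 25.
repeated λ = 5 with a single eigenvector.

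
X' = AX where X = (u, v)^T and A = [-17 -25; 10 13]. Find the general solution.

u(t) = c_1e^(-2t)sin(5t) - 2c_1e^(-2t)cos(5t) - 2c_2e^(-2t)sin(5t) - c_2e^(-2t)cos(5t), v(t) = -c_1e^(-2t)sin(5t) + c_1e^(-2t)cos(5t) + c_2e^(-2t)sin(5t) + c_2e^(-2t)cos(5t)

Coefficient matrix A = [[-17, -25], [10, 13]].
Characteristic polynomial det(A - λI) = λ^2 + 4λ + 29 = 0.
Eigenvalues λ = -2 ± 5i (complex conjugate pair).
For λ=-2+5i: an eigenvector is (-2,1) - i(1,-1) = (-2 - i, 1 + i).
A real fundamental pair from Re and Im of e^((-2+5i)t)v: X_1 = e^(-2t)(cos(5t)·(-2,1) + sin(5t)·(1,-1)), X_2 = e^(-2t)(sin(5t)·(-2,1) - cos(5t)·(1,-1)).
General solution: c_1X_1 + c_2X_2.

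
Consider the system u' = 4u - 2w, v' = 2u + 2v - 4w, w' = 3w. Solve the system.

u(t) = C_1e^(4t) + 2C_3e^(3t), v(t) = C_1e^(4t) - C_2e^(2t), w(t) = C_3e^(3t)

Coefficient matrix A = [[4, 0, -2], [2, 2, -4], [0, 0, 3]].
det(A - λI) = 0 gives eigenvalues λ = 4, 2, 3.
For λ=4: eigenvector (1,1,0).
For λ=2: eigenvector (0,-1,0).
For λ=3: eigenvector (2,0,1).
General solution: C_1e^(4t)(1,1,0) + C_2e^(2t)(0,-1,0) + C_3e^(3t)(2,0,1).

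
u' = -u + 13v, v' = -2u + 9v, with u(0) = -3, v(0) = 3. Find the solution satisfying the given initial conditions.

Coefficient matrix A = [[-1, 13], [-2, 9]].
Characteristic polynomial det(A - λI) = λ^2 - 8λ + 17 = 0.
Eigenvalues λ = 4 ± i (complex conjugate pair).
For λ=4+i: an eigenvector is (-2,-1) - i(-3,-1) = (-2 + 3i, -1 + i).
A real fundamental pair from Re and Im of e^((4+i)t)v: X_1 = e^(4t)(cos(t)·(-2,-1) + sin(t)·(-3,-1)), X_2 = e^(4t)(sin(t)·(-2,-1) - cos(t)·(-3,-1)).
General solution: K_1X_1 + K_2X_2.
Applying u(0)=-3, v(0)=3 gives K_1=-12, K_2=-9.

u(t) = 54e^(4t)sin(t) - 3e^(4t)cos(t), v(t) = 21e^(4t)sin(t) + 3e^(4t)cos(t)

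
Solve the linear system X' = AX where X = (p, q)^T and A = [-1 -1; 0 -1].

p(t) = -C_1e^(-t) - C_2te^(-t) - 3C_2e^(-t), q(t) = C_2e^(-t)

Coefficient matrix A = [[-1, -1], [0, -1]].
Characteristic polynomial det(A - λI) = λ^2 + 2λ + 1 = 0.
Single eigenvalue λ = -1 with algebraic multiplicity 2.
Eigenvector v = (-1,0); generalized eigenvector w with (A-λI)w=v is (-3,1).
General solution: e^(-t)[C_1·v + C_2·(t·v + w)].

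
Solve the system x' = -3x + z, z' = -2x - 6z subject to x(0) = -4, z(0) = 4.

Coefficient matrix A = [[-3, 1], [-2, -6]].
Characteristic polynomial det(A - λI) = λ^2 + 9λ + 20 = 0.
Eigenvalues λ = -5, -4.
For λ=-5: (A-λI) row 1 is [2, 1], so an eigenvector is (1, -2).
For λ=-4: (A-λI) row 1 is [1, 1], so an eigenvector is (-1, 1).
General solution: c_1e^(-5t)(1,-2) + c_2e^(-4t)(-1,1).
Applying x(0)=-4, z(0)=4 gives c_1=0, c_2=4.

x(t) = -4e^(-4t), z(t) = 4e^(-4t)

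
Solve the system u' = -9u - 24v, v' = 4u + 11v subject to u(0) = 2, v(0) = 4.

Coefficient matrix A = [[-9, -24], [4, 11]].
Characteristic polynomial det(A - λI) = λ^2 - 2λ - 3 = 0.
Eigenvalues λ = -1, 3.
For λ=-1: (A-λI) row 1 is [-8, -24], so an eigenvector is (3, -1).
For λ=3: (A-λI) row 1 is [-12, -24], so an eigenvector is (2, -1).
General solution: c_1e^(-t)(3,-1) + c_2e^(3t)(2,-1).
Applying u(0)=2, v(0)=4 gives c_1=10, c_2=-14.

u(t) = -28e^(3t) + 30e^(-t), v(t) = 14e^(3t) - 10e^(-t)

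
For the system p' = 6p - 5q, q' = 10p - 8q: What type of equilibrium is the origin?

stable spiral

A = [[6,-5],[10,-8]]; det(A-λI) = λ^2 + 2λ + 2.
λ = -1 ± i: negative real part.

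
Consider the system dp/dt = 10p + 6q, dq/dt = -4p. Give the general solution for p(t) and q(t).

Coefficient matrix A = [[10, 6], [-4, 0]].
Characteristic polynomial det(A - λI) = λ^2 - 10λ + 24 = 0.
Eigenvalues λ = 6, 4.
For λ=6: (A-λI) row 1 is [4, 6], so an eigenvector is (-3, 2).
For λ=4: (A-λI) row 1 is [6, 6], so an eigenvector is (1, -1).
General solution: K_1e^(6t)(-3,2) + K_2e^(4t)(1,-1).

p(t) = -3K_1e^(6t) + K_2e^(4t), q(t) = 2K_1e^(6t) - K_2e^(4t)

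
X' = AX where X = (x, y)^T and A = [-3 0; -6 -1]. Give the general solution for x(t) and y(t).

x(t) = -K_2e^(-3t), y(t) = -K_1e^(-t) - 3K_2e^(-3t)

Coefficient matrix A = [[-3, 0], [-6, -1]].
Characteristic polynomial det(A - λI) = λ^2 + 4λ + 3 = 0.
Eigenvalues λ = -1, -3.
For λ=-1: (A-λI) row 1 is [-2, 0], so an eigenvector is (0, -1).
For λ=-3: (A-λI) row 2 is [-6, 2], so an eigenvector is (-1, -3).
General solution: K_1e^(-t)(0,-1) + K_2e^(-3t)(-1,-3).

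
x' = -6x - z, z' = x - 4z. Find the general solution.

x(t) = -K_1e^(-5t) - K_2te^(-5t) + 3K_2e^(-5t), z(t) = K_1e^(-5t) + K_2te^(-5t) - 2K_2e^(-5t)

Coefficient matrix A = [[-6, -1], [1, -4]].
Characteristic polynomial det(A - λI) = λ^2 + 10λ + 25 = 0.
Single eigenvalue λ = -5 with algebraic multiplicity 2.
Eigenvector v = (-1,1); generalized eigenvector w with (A-λI)w=v is (3,-2).
General solution: e^(-5t)[K_1·v + K_2·(t·v + w)].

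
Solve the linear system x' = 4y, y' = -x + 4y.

Coefficient matrix A = [[0, 4], [-1, 4]].
Characteristic polynomial det(A - λI) = λ^2 - 4λ + 4 = 0.
Single eigenvalue λ = 2 with algebraic multiplicity 2.
Eigenvector v = (-2,-1); generalized eigenvector w with (A-λI)w=v is (-3,-2).
General solution: e^(2t)[c_1·v + c_2·(t·v + w)].

x(t) = -2c_1e^(2t) - 2c_2te^(2t) - 3c_2e^(2t), y(t) = -c_1e^(2t) - c_2te^(2t) - 2c_2e^(2t)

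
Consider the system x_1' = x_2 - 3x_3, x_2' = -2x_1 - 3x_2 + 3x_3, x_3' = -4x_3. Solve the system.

x_1(t) = c_1e^(-2t) + c_2e^(-t) + c_3e^(-4t), x_2(t) = -2c_1e^(-2t) - c_2e^(-t) - c_3e^(-4t), x_3(t) = c_3e^(-4t)

Coefficient matrix A = [[0, 1, -3], [-2, -3, 3], [0, 0, -4]].
det(A - λI) = 0 gives eigenvalues λ = -2, -1, -4.
For λ=-2: eigenvector (1,-2,0).
For λ=-1: eigenvector (1,-1,0).
For λ=-4: eigenvector (1,-1,1).
General solution: c_1e^(-2t)(1,-2,0) + c_2e^(-t)(1,-1,0) + c_3e^(-4t)(1,-1,1).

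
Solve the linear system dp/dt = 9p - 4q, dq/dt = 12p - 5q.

p(t) = -c_1e^(t) + 2c_2e^(3t), q(t) = -2c_1e^(t) + 3c_2e^(3t)

Coefficient matrix A = [[9, -4], [12, -5]].
Characteristic polynomial det(A - λI) = λ^2 - 4λ + 3 = 0.
Eigenvalues λ = 1, 3.
For λ=1: (A-λI) row 1 is [8, -4], so an eigenvector is (-1, -2).
For λ=3: (A-λI) row 1 is [6, -4], so an eigenvector is (2, 3).
General solution: c_1e^(t)(-1,-2) + c_2e^(3t)(2,3).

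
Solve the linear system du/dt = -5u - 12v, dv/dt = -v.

u(t) = C_1e^(-5t) - 3C_2e^(-t), v(t) = C_2e^(-t)

Coefficient matrix A = [[-5, -12], [0, -1]].
Characteristic polynomial det(A - λI) = λ^2 + 6λ + 5 = 0.
Eigenvalues λ = -5, -1.
For λ=-5: (A-λI) row 1 is [0, -12], so an eigenvector is (1, 0).
For λ=-1: (A-λI) row 1 is [-4, -12], so an eigenvector is (-3, 1).
General solution: C_1e^(-5t)(1,0) + C_2e^(-t)(-3,1).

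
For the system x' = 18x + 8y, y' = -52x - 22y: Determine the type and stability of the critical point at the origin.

stable spiral

A = [[18,8],[-52,-22]]; det(A-λI) = λ^2 + 4λ + 20.
λ = -2 ± 4i: negative real part.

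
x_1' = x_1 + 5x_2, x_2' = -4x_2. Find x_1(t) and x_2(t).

x_1(t) = -c_1e^(-4t) + c_2e^(t), x_2(t) = c_1e^(-4t)

Coefficient matrix A = [[1, 5], [0, -4]].
Characteristic polynomial det(A - λI) = λ^2 + 3λ - 4 = 0.
Eigenvalues λ = -4, 1.
For λ=-4: (A-λI) row 1 is [5, 5], so an eigenvector is (-1, 1).
For λ=1: (A-λI) row 1 is [0, 5], so an eigenvector is (1, 0).
General solution: c_1e^(-4t)(-1,1) + c_2e^(t)(1,0).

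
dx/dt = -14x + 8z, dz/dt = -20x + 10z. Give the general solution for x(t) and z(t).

Coefficient matrix A = [[-14, 8], [-20, 10]].
Characteristic polynomial det(A - λI) = λ^2 + 4λ + 20 = 0.
Eigenvalues λ = -2 ± 4i (complex conjugate pair).
For λ=-2+4i: an eigenvector is (1,1) - i(-1,-2) = (1 + i, 1 + 2i).
A real fundamental pair from Re and Im of e^((-2+4i)t)v: X_1 = e^(-2t)(cos(4t)·(1,1) + sin(4t)·(-1,-2)), X_2 = e^(-2t)(sin(4t)·(1,1) - cos(4t)·(-1,-2)).
General solution: c_1X_1 + c_2X_2.

x(t) = -c_1e^(-2t)sin(4t) + c_1e^(-2t)cos(4t) + c_2e^(-2t)sin(4t) + c_2e^(-2t)cos(4t), z(t) = -2c_1e^(-2t)sin(4t) + c_1e^(-2t)cos(4t) + c_2e^(-2t)sin(4t) + 2c_2e^(-2t)cos(4t)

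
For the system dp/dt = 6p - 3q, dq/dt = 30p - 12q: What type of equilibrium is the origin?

A = [[6,-3],[30,-12]]; det(A-λI) = λ^2 + 6λ + 18.
λ = -3 ± 3i: negative real part.

stable spiral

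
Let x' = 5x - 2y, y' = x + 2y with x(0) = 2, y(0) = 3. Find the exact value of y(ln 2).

A = [[5,-2],[1,2]]; eigenvalues λ = 3, 4.
Eigenvectors: (-1,-1) for λ=3, (-2,-1) for λ=4.
From the initial condition, c_1 = -4, c_2 = 1.
y(ln 2) = (-4)(2^3)(-1) + (1)(2^4)(-1) = 16.

16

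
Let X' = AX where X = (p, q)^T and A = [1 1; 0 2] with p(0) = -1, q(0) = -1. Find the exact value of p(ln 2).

A = [[1,1],[0,2]]; eigenvalues λ = 2, 1.
Eigenvectors: (1,1) for λ=2, (-1,0) for λ=1.
From the initial condition, c_1 = -1, c_2 = 0.
p(ln 2) = (-1)(2^2)(1) + (0)(2^1)(-1) = -4.

-4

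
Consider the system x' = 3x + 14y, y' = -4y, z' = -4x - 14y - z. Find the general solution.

Coefficient matrix A = [[3, 14, 0], [0, -4, 0], [-4, -14, -1]].
det(A - λI) = 0 gives eigenvalues λ = 3, -4, -1.
For λ=3: eigenvector (1,0,-1).
For λ=-4: eigenvector (-2,1,2).
For λ=-1: eigenvector (0,0,1).
General solution: C_1e^(3t)(1,0,-1) + C_2e^(-4t)(-2,1,2) + C_3e^(-t)(0,0,1).

x(t) = C_1e^(3t) - 2C_2e^(-4t), y(t) = C_2e^(-4t), z(t) = -C_1e^(3t) + 2C_2e^(-4t) + C_3e^(-t)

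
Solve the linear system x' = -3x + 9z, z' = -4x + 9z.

x(t) = -3C_1e^(3t) - 3C_2te^(3t) - C_2e^(3t), z(t) = -2C_1e^(3t) - 2C_2te^(3t) - C_2e^(3t)

Coefficient matrix A = [[-3, 9], [-4, 9]].
Characteristic polynomial det(A - λI) = λ^2 - 6λ + 9 = 0.
Single eigenvalue λ = 3 with algebraic multiplicity 2.
Eigenvector v = (-3,-2); generalized eigenvector w with (A-λI)w=v is (-1,-1).
General solution: e^(3t)[C_1·v + C_2·(t·v + w)].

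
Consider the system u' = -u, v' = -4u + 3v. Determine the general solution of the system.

Coefficient matrix A = [[-1, 0], [-4, 3]].
Characteristic polynomial det(A - λI) = λ^2 - 2λ - 3 = 0.
Eigenvalues λ = 3, -1.
For λ=3: (A-λI) row 1 is [-4, 0], so an eigenvector is (0, -1).
For λ=-1: (A-λI) row 2 is [-4, 4], so an eigenvector is (1, 1).
General solution: C_1e^(3t)(0,-1) + C_2e^(-t)(1,1).

u(t) = C_2e^(-t), v(t) = -C_1e^(3t) + C_2e^(-t)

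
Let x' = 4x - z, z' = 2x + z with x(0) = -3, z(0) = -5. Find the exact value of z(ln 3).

-63

A = [[4,-1],[2,1]]; eigenvalues λ = 3, 2.
Eigenvectors: (1,1) for λ=3, (1,2) for λ=2.
From the initial condition, c_1 = -1, c_2 = -2.
z(ln 3) = (-1)(3^3)(1) + (-2)(3^2)(2) = -63.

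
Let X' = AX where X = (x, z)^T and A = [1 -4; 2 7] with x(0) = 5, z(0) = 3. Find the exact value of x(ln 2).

A = [[1,-4],[2,7]]; eigenvalues λ = 3, 5.
Eigenvectors: (-2,1) for λ=3, (-1,1) for λ=5.
From the initial condition, c_1 = -8, c_2 = 11.
x(ln 2) = (-8)(2^3)(-2) + (11)(2^5)(-1) = -224.

-224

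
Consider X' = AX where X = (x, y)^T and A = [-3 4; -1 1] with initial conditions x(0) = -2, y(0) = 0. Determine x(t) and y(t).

Coefficient matrix A = [[-3, 4], [-1, 1]].
Characteristic polynomial det(A - λI) = λ^2 + 2λ + 1 = 0.
Single eigenvalue λ = -1 with algebraic multiplicity 2.
Eigenvector v = (-2,-1); generalized eigenvector w with (A-λI)w=v is (-3,-2).
General solution: e^(-t)[c_1·v + c_2·(t·v + w)].
Applying x(0)=-2, y(0)=0 gives c_1=4, c_2=-2.

x(t) = 4te^(-t) - 2e^(-t), y(t) = 2te^(-t)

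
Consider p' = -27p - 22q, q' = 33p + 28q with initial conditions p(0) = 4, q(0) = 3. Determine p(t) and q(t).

p(t) = -14e^(6t) + 18e^(-5t), q(t) = 21e^(6t) - 18e^(-5t)

Coefficient matrix A = [[-27, -22], [33, 28]].
Characteristic polynomial det(A - λI) = λ^2 - λ - 30 = 0.
Eigenvalues λ = -5, 6.
For λ=-5: (A-λI) row 1 is [-22, -22], so an eigenvector is (1, -1).
For λ=6: (A-λI) row 1 is [-33, -22], so an eigenvector is (-2, 3).
General solution: K_1e^(-5t)(1,-1) + K_2e^(6t)(-2,3).
Applying p(0)=4, q(0)=3 gives K_1=18, K_2=7.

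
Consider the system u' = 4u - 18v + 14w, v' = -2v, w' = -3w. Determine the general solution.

Coefficient matrix A = [[4, -18, 14], [0, -2, 0], [0, 0, -3]].
det(A - λI) = 0 gives eigenvalues λ = -2, 4, -3.
For λ=-2: eigenvector (3,1,0).
For λ=4: eigenvector (1,0,0).
For λ=-3: eigenvector (-2,0,1).
General solution: C_1e^(-2t)(3,1,0) + C_2e^(4t)(1,0,0) + C_3e^(-3t)(-2,0,1).

u(t) = 3C_1e^(-2t) + C_2e^(4t) - 2C_3e^(-3t), v(t) = C_1e^(-2t), w(t) = C_3e^(-3t)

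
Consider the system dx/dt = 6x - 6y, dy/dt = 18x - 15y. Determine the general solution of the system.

Coefficient matrix A = [[6, -6], [18, -15]].
Characteristic polynomial det(A - λI) = λ^2 + 9λ + 18 = 0.
Eigenvalues λ = -6, -3.
For λ=-6: (A-λI) row 1 is [12, -6], so an eigenvector is (1, 2).
For λ=-3: (A-λI) row 1 is [9, -6], so an eigenvector is (2, 3).
General solution: K_1e^(-6t)(1,2) + K_2e^(-3t)(2,3).

x(t) = K_1e^(-6t) + 2K_2e^(-3t), y(t) = 2K_1e^(-6t) + 3K_2e^(-3t)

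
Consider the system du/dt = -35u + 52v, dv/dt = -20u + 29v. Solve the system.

Coefficient matrix A = [[-35, 52], [-20, 29]].
Characteristic polynomial det(A - λI) = λ^2 + 6λ + 25 = 0.
Eigenvalues λ = -3 ± 4i (complex conjugate pair).
For λ=-3+4i: an eigenvector is (2,1) - i(-3,-2) = (2 + 3i, 1 + 2i).
A real fundamental pair from Re and Im of e^((-3+4i)t)v: X_1 = e^(-3t)(cos(4t)·(2,1) + sin(4t)·(-3,-2)), X_2 = e^(-3t)(sin(4t)·(2,1) - cos(4t)·(-3,-2)).
General solution: C_1X_1 + C_2X_2.

u(t) = -3C_1e^(-3t)sin(4t) + 2C_1e^(-3t)cos(4t) + 2C_2e^(-3t)sin(4t) + 3C_2e^(-3t)cos(4t), v(t) = -2C_1e^(-3t)sin(4t) + C_1e^(-3t)cos(4t) + C_2e^(-3t)sin(4t) + 2C_2e^(-3t)cos(4t)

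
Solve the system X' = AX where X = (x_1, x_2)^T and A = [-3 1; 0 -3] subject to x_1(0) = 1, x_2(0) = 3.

Coefficient matrix A = [[-3, 1], [0, -3]].
Characteristic polynomial det(A - λI) = λ^2 + 6λ + 9 = 0.
Single eigenvalue λ = -3 with algebraic multiplicity 2.
Eigenvector v = (-1,0); generalized eigenvector w with (A-λI)w=v is (1,-1).
General solution: e^(-3t)[C_1·v + C_2·(t·v + w)].
Applying x_1(0)=1, x_2(0)=3 gives C_1=-4, C_2=-3.

x_1(t) = 3te^(-3t) + e^(-3t), x_2(t) = 3e^(-3t)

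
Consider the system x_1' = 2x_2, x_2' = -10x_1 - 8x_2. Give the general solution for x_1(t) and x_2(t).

x_1(t) = C_1e^(-4t)sin(2t) - C_2e^(-4t)cos(2t), x_2(t) = -2C_1e^(-4t)sin(2t) + C_1e^(-4t)cos(2t) + C_2e^(-4t)sin(2t) + 2C_2e^(-4t)cos(2t)

Coefficient matrix A = [[0, 2], [-10, -8]].
Characteristic polynomial det(A - λI) = λ^2 + 8λ + 20 = 0.
Eigenvalues λ = -4 ± 2i (complex conjugate pair).
For λ=-4+2i: an eigenvector is (0,1) - i(1,-2) = (0 - i, 1 + 2i).
A real fundamental pair from Re and Im of e^((-4+2i)t)v: X_1 = e^(-4t)(cos(2t)·(0,1) + sin(2t)·(1,-2)), X_2 = e^(-4t)(sin(2t)·(0,1) - cos(2t)·(1,-2)).
General solution: C_1X_1 + C_2X_2.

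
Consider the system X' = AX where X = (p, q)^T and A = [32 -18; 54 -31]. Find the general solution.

Coefficient matrix A = [[32, -18], [54, -31]].
Characteristic polynomial det(A - λI) = λ^2 - λ - 20 = 0.
Eigenvalues λ = -4, 5.
For λ=-4: (A-λI) row 1 is [36, -18], so an eigenvector is (-1, -2).
For λ=5: (A-λI) row 1 is [27, -18], so an eigenvector is (-2, -3).
General solution: K_1e^(-4t)(-1,-2) + K_2e^(5t)(-2,-3).

p(t) = -K_1e^(-4t) - 2K_2e^(5t), q(t) = -2K_1e^(-4t) - 3K_2e^(5t)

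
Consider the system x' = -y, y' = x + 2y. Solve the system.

x(t) = K_1e^(t) + K_2te^(t) + K_2e^(t), y(t) = -K_1e^(t) - K_2te^(t) - 2K_2e^(t)

Coefficient matrix A = [[0, -1], [1, 2]].
Characteristic polynomial det(A - λI) = λ^2 - 2λ + 1 = 0.
Single eigenvalue λ = 1 with algebraic multiplicity 2.
Eigenvector v = (1,-1); generalized eigenvector w with (A-λI)w=v is (1,-2).
General solution: e^(t)[K_1·v + K_2·(t·v + w)].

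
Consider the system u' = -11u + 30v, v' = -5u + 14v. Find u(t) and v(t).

Coefficient matrix A = [[-11, 30], [-5, 14]].
Characteristic polynomial det(A - λI) = λ^2 - 3λ - 4 = 0.
Eigenvalues λ = 4, -1.
For λ=4: (A-λI) row 1 is [-15, 30], so an eigenvector is (2, 1).
For λ=-1: (A-λI) row 1 is [-10, 30], so an eigenvector is (-3, -1).
General solution: C_1e^(4t)(2,1) + C_2e^(-t)(-3,-1).

u(t) = 2C_1e^(4t) - 3C_2e^(-t), v(t) = C_1e^(4t) - C_2e^(-t)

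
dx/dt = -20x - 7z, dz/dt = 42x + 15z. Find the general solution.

x(t) = c_1e^(-6t) + c_2e^(t), z(t) = -2c_1e^(-6t) - 3c_2e^(t)

Coefficient matrix A = [[-20, -7], [42, 15]].
Characteristic polynomial det(A - λI) = λ^2 + 5λ - 6 = 0.
Eigenvalues λ = -6, 1.
For λ=-6: (A-λI) row 1 is [-14, -7], so an eigenvector is (1, -2).
For λ=1: (A-λI) row 1 is [-21, -7], so an eigenvector is (1, -3).
General solution: c_1e^(-6t)(1,-2) + c_2e^(t)(1,-3).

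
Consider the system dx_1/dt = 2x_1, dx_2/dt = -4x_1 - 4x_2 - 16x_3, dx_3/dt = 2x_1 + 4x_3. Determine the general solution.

Coefficient matrix A = [[2, 0, 0], [-4, -4, -16], [2, 0, 4]].
det(A - λI) = 0 gives eigenvalues λ = 2, -4, 4.
For λ=2: eigenvector (1,2,-1).
For λ=-4: eigenvector (0,1,0).
For λ=4: eigenvector (0,-2,1).
General solution: C_1e^(2t)(1,2,-1) + C_2e^(-4t)(0,1,0) + C_3e^(4t)(0,-2,1).

x_1(t) = C_1e^(2t), x_2(t) = 2C_1e^(2t) + C_2e^(-4t) - 2C_3e^(4t), x_3(t) = -C_1e^(2t) + C_3e^(4t)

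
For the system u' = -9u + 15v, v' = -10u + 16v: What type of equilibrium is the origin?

unstable node

A = [[-9,15],[-10,16]]; det(A-λI) = λ^2 - 7λ + 6.
λ = 6, 1: both positive.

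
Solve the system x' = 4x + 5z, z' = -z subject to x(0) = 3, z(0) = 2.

x(t) = 5e^(4t) - 2e^(-t), z(t) = 2e^(-t)

Coefficient matrix A = [[4, 5], [0, -1]].
Characteristic polynomial det(A - λI) = λ^2 - 3λ - 4 = 0.
Eigenvalues λ = 4, -1.
For λ=4: (A-λI) row 1 is [0, 5], so an eigenvector is (-1, 0).
For λ=-1: (A-λI) row 1 is [5, 5], so an eigenvector is (1, -1).
General solution: c_1e^(4t)(-1,0) + c_2e^(-t)(1,-1).
Applying x(0)=3, z(0)=2 gives c_1=-5, c_2=-2.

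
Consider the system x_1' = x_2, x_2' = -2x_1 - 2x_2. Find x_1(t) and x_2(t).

x_1(t) = -c_1e^(-t)sin(t) + c_2e^(-t)cos(t), x_2(t) = c_1e^(-t)sin(t) - c_1e^(-t)cos(t) - c_2e^(-t)sin(t) - c_2e^(-t)cos(t)

Coefficient matrix A = [[0, 1], [-2, -2]].
Characteristic polynomial det(A - λI) = λ^2 + 2λ + 2 = 0.
Eigenvalues λ = -1 ± i (complex conjugate pair).
For λ=-1+i: an eigenvector is (0,-1) - i(-1,1) = (0 + i, -1 - i).
A real fundamental pair from Re and Im of e^((-1+i)t)v: X_1 = e^(-t)(cos(t)·(0,-1) + sin(t)·(-1,1)), X_2 = e^(-t)(sin(t)·(0,-1) - cos(t)·(-1,1)).
General solution: c_1X_1 + c_2X_2.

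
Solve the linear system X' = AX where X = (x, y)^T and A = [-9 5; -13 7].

Coefficient matrix A = [[-9, 5], [-13, 7]].
Characteristic polynomial det(A - λI) = λ^2 + 2λ + 2 = 0.
Eigenvalues λ = -1 ± i (complex conjugate pair).
For λ=-1+i: an eigenvector is (-2,-3) - i(1,2) = (-2 - i, -3 - 2i).
A real fundamental pair from Re and Im of e^((-1+i)t)v: X_1 = e^(-t)(cos(t)·(-2,-3) + sin(t)·(1,2)), X_2 = e^(-t)(sin(t)·(-2,-3) - cos(t)·(1,2)).
General solution: c_1X_1 + c_2X_2.

x(t) = c_1e^(-t)sin(t) - 2c_1e^(-t)cos(t) - 2c_2e^(-t)sin(t) - c_2e^(-t)cos(t), y(t) = 2c_1e^(-t)sin(t) - 3c_1e^(-t)cos(t) - 3c_2e^(-t)sin(t) - 2c_2e^(-t)cos(t)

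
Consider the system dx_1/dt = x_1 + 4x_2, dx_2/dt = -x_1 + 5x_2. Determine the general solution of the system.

x_1(t) = 2c_1e^(3t) + 2c_2te^(3t) - 3c_2e^(3t), x_2(t) = c_1e^(3t) + c_2te^(3t) - c_2e^(3t)

Coefficient matrix A = [[1, 4], [-1, 5]].
Characteristic polynomial det(A - λI) = λ^2 - 6λ + 9 = 0.
Single eigenvalue λ = 3 with algebraic multiplicity 2.
Eigenvector v = (2,1); generalized eigenvector w with (A-λI)w=v is (-3,-1).
General solution: e^(3t)[c_1·v + c_2·(t·v + w)].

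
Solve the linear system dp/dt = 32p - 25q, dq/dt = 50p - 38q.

p(t) = 2K_1e^(-3t)sin(5t) + K_1e^(-3t)cos(5t) + K_2e^(-3t)sin(5t) - 2K_2e^(-3t)cos(5t), q(t) = 3K_1e^(-3t)sin(5t) + K_1e^(-3t)cos(5t) + K_2e^(-3t)sin(5t) - 3K_2e^(-3t)cos(5t)

Coefficient matrix A = [[32, -25], [50, -38]].
Characteristic polynomial det(A - λI) = λ^2 + 6λ + 34 = 0.
Eigenvalues λ = -3 ± 5i (complex conjugate pair).
For λ=-3+5i: an eigenvector is (1,1) - i(2,3) = (1 - 2i, 1 - 3i).
A real fundamental pair from Re and Im of e^((-3+5i)t)v: X_1 = e^(-3t)(cos(5t)·(1,1) + sin(5t)·(2,3)), X_2 = e^(-3t)(sin(5t)·(1,1) - cos(5t)·(2,3)).
General solution: K_1X_1 + K_2X_2.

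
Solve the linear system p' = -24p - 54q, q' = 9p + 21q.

Coefficient matrix A = [[-24, -54], [9, 21]].
Characteristic polynomial det(A - λI) = λ^2 + 3λ - 18 = 0.
Eigenvalues λ = 3, -6.
For λ=3: (A-λI) row 1 is [-27, -54], so an eigenvector is (-2, 1).
For λ=-6: (A-λI) row 1 is [-18, -54], so an eigenvector is (3, -1).
General solution: C_1e^(3t)(-2,1) + C_2e^(-6t)(3,-1).

p(t) = -2C_1e^(3t) + 3C_2e^(-6t), q(t) = C_1e^(3t) - C_2e^(-6t)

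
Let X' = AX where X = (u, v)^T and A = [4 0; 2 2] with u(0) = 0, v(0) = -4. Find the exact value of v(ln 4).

-64

A = [[4,0],[2,2]]; eigenvalues λ = 4, 2.
Eigenvectors: (1,1) for λ=4, (0,-1) for λ=2.
From the initial condition, c_1 = 0, c_2 = 4.
v(ln 4) = (0)(4^4)(1) + (4)(4^2)(-1) = -64.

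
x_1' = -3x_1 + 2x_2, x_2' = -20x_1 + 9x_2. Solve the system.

Coefficient matrix A = [[-3, 2], [-20, 9]].
Characteristic polynomial det(A - λI) = λ^2 - 6λ + 13 = 0.
Eigenvalues λ = 3 ± 2i (complex conjugate pair).
For λ=3+2i: an eigenvector is (0,1) - i(1,3) = (0 - i, 1 - 3i).
A real fundamental pair from Re and Im of e^((3+2i)t)v: X_1 = e^(3t)(cos(2t)·(0,1) + sin(2t)·(1,3)), X_2 = e^(3t)(sin(2t)·(0,1) - cos(2t)·(1,3)).
General solution: c_1X_1 + c_2X_2.

x_1(t) = c_1e^(3t)sin(2t) - c_2e^(3t)cos(2t), x_2(t) = 3c_1e^(3t)sin(2t) + c_1e^(3t)cos(2t) + c_2e^(3t)sin(2t) - 3c_2e^(3t)cos(2t)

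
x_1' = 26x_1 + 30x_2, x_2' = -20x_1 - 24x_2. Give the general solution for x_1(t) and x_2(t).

x_1(t) = -3c_1e^(6t) + c_2e^(-4t), x_2(t) = 2c_1e^(6t) - c_2e^(-4t)

Coefficient matrix A = [[26, 30], [-20, -24]].
Characteristic polynomial det(A - λI) = λ^2 - 2λ - 24 = 0.
Eigenvalues λ = 6, -4.
For λ=6: (A-λI) row 1 is [20, 30], so an eigenvector is (-3, 2).
For λ=-4: (A-λI) row 1 is [30, 30], so an eigenvector is (1, -1).
General solution: c_1e^(6t)(-3,2) + c_2e^(-4t)(1,-1).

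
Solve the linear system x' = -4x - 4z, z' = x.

x(t) = 2C_1e^(-2t) + 2C_2te^(-2t) - C_2e^(-2t), z(t) = -C_1e^(-2t) - C_2te^(-2t)

Coefficient matrix A = [[-4, -4], [1, 0]].
Characteristic polynomial det(A - λI) = λ^2 + 4λ + 4 = 0.
Single eigenvalue λ = -2 with algebraic multiplicity 2.
Eigenvector v = (2,-1); generalized eigenvector w with (A-λI)w=v is (-1,0).
General solution: e^(-2t)[C_1·v + C_2·(t·v + w)].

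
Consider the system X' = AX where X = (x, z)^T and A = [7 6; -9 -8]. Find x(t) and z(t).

Coefficient matrix A = [[7, 6], [-9, -8]].
Characteristic polynomial det(A - λI) = λ^2 + λ - 2 = 0.
Eigenvalues λ = -2, 1.
For λ=-2: (A-λI) row 1 is [9, 6], so an eigenvector is (2, -3).
For λ=1: (A-λI) row 1 is [6, 6], so an eigenvector is (-1, 1).
General solution: c_1e^(-2t)(2,-3) + c_2e^(t)(-1,1).

x(t) = 2c_1e^(-2t) - c_2e^(t), z(t) = -3c_1e^(-2t) + c_2e^(t)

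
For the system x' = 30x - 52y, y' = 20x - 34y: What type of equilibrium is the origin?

stable spiral

A = [[30,-52],[20,-34]]; det(A-λI) = λ^2 + 4λ + 20.
λ = -2 ± 4i: negative real part.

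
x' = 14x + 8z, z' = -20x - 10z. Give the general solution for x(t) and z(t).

x(t) = -C_1e^(2t)sin(4t) + C_1e^(2t)cos(4t) + C_2e^(2t)sin(4t) + C_2e^(2t)cos(4t), z(t) = C_1e^(2t)sin(4t) - 2C_1e^(2t)cos(4t) - 2C_2e^(2t)sin(4t) - C_2e^(2t)cos(4t)

Coefficient matrix A = [[14, 8], [-20, -10]].
Characteristic polynomial det(A - λI) = λ^2 - 4λ + 20 = 0.
Eigenvalues λ = 2 ± 4i (complex conjugate pair).
For λ=2+4i: an eigenvector is (1,-2) - i(-1,1) = (1 + i, -2 - i).
A real fundamental pair from Re and Im of e^((2+4i)t)v: X_1 = e^(2t)(cos(4t)·(1,-2) + sin(4t)·(-1,1)), X_2 = e^(2t)(sin(4t)·(1,-2) - cos(4t)·(-1,1)).
General solution: C_1X_1 + C_2X_2.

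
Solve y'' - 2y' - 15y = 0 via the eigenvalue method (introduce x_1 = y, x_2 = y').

y(t) = K_1e^(5t) + K_2e^(-3t)

Let x_1 = y, x_2 = y'. Then x_1' = x_2 and x_2' = 15x_1 + 2x_2.
A = [[0,1],[15,2]]; det(A-λI) = λ^2 - 2λ - 15.
Eigenvalues λ = 5, -3 with eigenvectors (1,5), (1,-3).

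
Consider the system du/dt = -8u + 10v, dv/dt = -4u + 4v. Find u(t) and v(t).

Coefficient matrix A = [[-8, 10], [-4, 4]].
Characteristic polynomial det(A - λI) = λ^2 + 4λ + 8 = 0.
Eigenvalues λ = -2 ± 2i (complex conjugate pair).
For λ=-2+2i: an eigenvector is (-1,-1) - i(-2,-1) = (-1 + 2i, -1 + i).
A real fundamental pair from Re and Im of e^((-2+2i)t)v: X_1 = e^(-2t)(cos(2t)·(-1,-1) + sin(2t)·(-2,-1)), X_2 = e^(-2t)(sin(2t)·(-1,-1) - cos(2t)·(-2,-1)).
General solution: K_1X_1 + K_2X_2.

u(t) = -2K_1e^(-2t)sin(2t) - K_1e^(-2t)cos(2t) - K_2e^(-2t)sin(2t) + 2K_2e^(-2t)cos(2t), v(t) = -K_1e^(-2t)sin(2t) - K_1e^(-2t)cos(2t) - K_2e^(-2t)sin(2t) + K_2e^(-2t)cos(2t)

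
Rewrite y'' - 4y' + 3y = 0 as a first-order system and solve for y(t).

Let x_1 = y, x_2 = y'. Then x_1' = x_2 and x_2' = -3x_1 + 4x_2.
A = [[0,1],[-3,4]]; det(A-λI) = λ^2 - 4λ + 3.
Eigenvalues λ = 3, 1 with eigenvectors (1,3), (1,1).

y(t) = c_1e^(3t) + c_2e^(t)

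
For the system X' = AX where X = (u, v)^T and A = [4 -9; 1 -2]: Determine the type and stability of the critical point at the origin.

A = [[4,-9],[1,-2]]; det(A-λI) = λ^2 - 2λ + 1.
repeated λ = 1 with a single eigenvector.

unstable improper node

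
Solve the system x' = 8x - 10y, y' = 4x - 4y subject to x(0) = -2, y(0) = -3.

x(t) = 9e^(2t)sin(2t) - 2e^(2t)cos(2t), y(t) = 5e^(2t)sin(2t) - 3e^(2t)cos(2t)

Coefficient matrix A = [[8, -10], [4, -4]].
Characteristic polynomial det(A - λI) = λ^2 - 4λ + 8 = 0.
Eigenvalues λ = 2 ± 2i (complex conjugate pair).
For λ=2+2i: an eigenvector is (2,1) - i(1,1) = (2 - i, 1 - i).
A real fundamental pair from Re and Im of e^((2+2i)t)v: X_1 = e^(2t)(cos(2t)·(2,1) + sin(2t)·(1,1)), X_2 = e^(2t)(sin(2t)·(2,1) - cos(2t)·(1,1)).
General solution: C_1X_1 + C_2X_2.
Applying x(0)=-2, y(0)=-3 gives C_1=1, C_2=4.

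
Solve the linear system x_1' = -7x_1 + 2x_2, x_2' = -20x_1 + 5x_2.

x_1(t) = c_1e^(-t)sin(2t) - c_2e^(-t)cos(2t), x_2(t) = 3c_1e^(-t)sin(2t) + c_1e^(-t)cos(2t) + c_2e^(-t)sin(2t) - 3c_2e^(-t)cos(2t)

Coefficient matrix A = [[-7, 2], [-20, 5]].
Characteristic polynomial det(A - λI) = λ^2 + 2λ + 5 = 0.
Eigenvalues λ = -1 ± 2i (complex conjugate pair).
For λ=-1+2i: an eigenvector is (0,1) - i(1,3) = (0 - i, 1 - 3i).
A real fundamental pair from Re and Im of e^((-1+2i)t)v: X_1 = e^(-t)(cos(2t)·(0,1) + sin(2t)·(1,3)), X_2 = e^(-t)(sin(2t)·(0,1) - cos(2t)·(1,3)).
General solution: c_1X_1 + c_2X_2.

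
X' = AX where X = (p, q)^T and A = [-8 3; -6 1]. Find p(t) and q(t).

Coefficient matrix A = [[-8, 3], [-6, 1]].
Characteristic polynomial det(A - λI) = λ^2 + 7λ + 10 = 0.
Eigenvalues λ = -2, -5.
For λ=-2: (A-λI) row 1 is [-6, 3], so an eigenvector is (1, 2).
For λ=-5: (A-λI) row 1 is [-3, 3], so an eigenvector is (-1, -1).
General solution: C_1e^(-2t)(1,2) + C_2e^(-5t)(-1,-1).

p(t) = C_1e^(-2t) - C_2e^(-5t), q(t) = 2C_1e^(-2t) - C_2e^(-5t)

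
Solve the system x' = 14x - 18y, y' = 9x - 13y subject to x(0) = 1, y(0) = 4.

Coefficient matrix A = [[14, -18], [9, -13]].
Characteristic polynomial det(A - λI) = λ^2 - λ - 20 = 0.
Eigenvalues λ = -4, 5.
For λ=-4: (A-λI) row 1 is [18, -18], so an eigenvector is (1, 1).
For λ=5: (A-λI) row 1 is [9, -18], so an eigenvector is (2, 1).
General solution: c_1e^(-4t)(1,1) + c_2e^(5t)(2,1).
Applying x(0)=1, y(0)=4 gives c_1=7, c_2=-3.

x(t) = -6e^(5t) + 7e^(-4t), y(t) = -3e^(5t) + 7e^(-4t)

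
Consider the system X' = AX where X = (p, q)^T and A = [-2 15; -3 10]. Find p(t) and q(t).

p(t) = -2c_1e^(4t)sin(3t) + c_1e^(4t)cos(3t) + c_2e^(4t)sin(3t) + 2c_2e^(4t)cos(3t), q(t) = -c_1e^(4t)sin(3t) + c_2e^(4t)cos(3t)

Coefficient matrix A = [[-2, 15], [-3, 10]].
Characteristic polynomial det(A - λI) = λ^2 - 8λ + 25 = 0.
Eigenvalues λ = 4 ± 3i (complex conjugate pair).
For λ=4+3i: an eigenvector is (1,0) - i(-2,-1) = (1 + 2i, 0 + i).
A real fundamental pair from Re and Im of e^((4+3i)t)v: X_1 = e^(4t)(cos(3t)·(1,0) + sin(3t)·(-2,-1)), X_2 = e^(4t)(sin(3t)·(1,0) - cos(3t)·(-2,-1)).
General solution: c_1X_1 + c_2X_2.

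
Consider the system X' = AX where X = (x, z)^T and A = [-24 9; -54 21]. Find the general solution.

x(t) = -c_1e^(-6t) + c_2e^(3t), z(t) = -2c_1e^(-6t) + 3c_2e^(3t)

Coefficient matrix A = [[-24, 9], [-54, 21]].
Characteristic polynomial det(A - λI) = λ^2 + 3λ - 18 = 0.
Eigenvalues λ = -6, 3.
For λ=-6: (A-λI) row 1 is [-18, 9], so an eigenvector is (-1, -2).
For λ=3: (A-λI) row 1 is [-27, 9], so an eigenvector is (1, 3).
General solution: c_1e^(-6t)(-1,-2) + c_2e^(3t)(1,3).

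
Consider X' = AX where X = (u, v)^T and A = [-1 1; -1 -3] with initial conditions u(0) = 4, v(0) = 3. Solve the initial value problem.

Coefficient matrix A = [[-1, 1], [-1, -3]].
Characteristic polynomial det(A - λI) = λ^2 + 4λ + 4 = 0.
Single eigenvalue λ = -2 with algebraic multiplicity 2.
Eigenvector v = (-1,1); generalized eigenvector w with (A-λI)w=v is (0,-1).
General solution: e^(-2t)[K_1·v + K_2·(t·v + w)].
Applying u(0)=4, v(0)=3 gives K_1=-4, K_2=-7.

u(t) = 7te^(-2t) + 4e^(-2t), v(t) = -7te^(-2t) + 3e^(-2t)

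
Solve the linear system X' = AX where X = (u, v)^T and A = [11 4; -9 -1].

Coefficient matrix A = [[11, 4], [-9, -1]].
Characteristic polynomial det(A - λI) = λ^2 - 10λ + 25 = 0.
Single eigenvalue λ = 5 with algebraic multiplicity 2.
Eigenvector v = (-2,3); generalized eigenvector w with (A-λI)w=v is (1,-2).
General solution: e^(5t)[c_1·v + c_2·(t·v + w)].

u(t) = -2c_1e^(5t) - 2c_2te^(5t) + c_2e^(5t), v(t) = 3c_1e^(5t) + 3c_2te^(5t) - 2c_2e^(5t)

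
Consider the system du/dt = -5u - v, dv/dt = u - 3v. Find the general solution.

u(t) = -c_1e^(-4t) - c_2te^(-4t) + 3c_2e^(-4t), v(t) = c_1e^(-4t) + c_2te^(-4t) - 2c_2e^(-4t)

Coefficient matrix A = [[-5, -1], [1, -3]].
Characteristic polynomial det(A - λI) = λ^2 + 8λ + 16 = 0.
Single eigenvalue λ = -4 with algebraic multiplicity 2.
Eigenvector v = (-1,1); generalized eigenvector w with (A-λI)w=v is (3,-2).
General solution: e^(-4t)[c_1·v + c_2·(t·v + w)].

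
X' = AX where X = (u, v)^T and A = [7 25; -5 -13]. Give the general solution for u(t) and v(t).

u(t) = -c_1e^(-3t)sin(5t) + 2c_1e^(-3t)cos(5t) + 2c_2e^(-3t)sin(5t) + c_2e^(-3t)cos(5t), v(t) = -c_1e^(-3t)cos(5t) - c_2e^(-3t)sin(5t)

Coefficient matrix A = [[7, 25], [-5, -13]].
Characteristic polynomial det(A - λI) = λ^2 + 6λ + 34 = 0.
Eigenvalues λ = -3 ± 5i (complex conjugate pair).
For λ=-3+5i: an eigenvector is (2,-1) - i(-1,0) = (2 + i, -1).
A real fundamental pair from Re and Im of e^((-3+5i)t)v: X_1 = e^(-3t)(cos(5t)·(2,-1) + sin(5t)·(-1,0)), X_2 = e^(-3t)(sin(5t)·(2,-1) - cos(5t)·(-1,0)).
General solution: c_1X_1 + c_2X_2.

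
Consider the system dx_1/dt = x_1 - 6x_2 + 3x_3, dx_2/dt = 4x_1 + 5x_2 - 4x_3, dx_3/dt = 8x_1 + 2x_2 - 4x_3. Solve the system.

Coefficient matrix A = [[1, -6, 3], [4, 5, -4], [8, 2, -4]].
det(A - λI) = 0 gives eigenvalues λ = -3, 1, 4.
For λ=-3: eigenvector (0,-1,-2).
For λ=1: eigenvector (1,1,2).
For λ=4: eigenvector (1,0,1).
General solution: K_1e^(-3t)(0,-1,-2) + K_2e^(t)(1,1,2) + K_3e^(4t)(1,0,1).

x_1(t) = K_2e^(t) + K_3e^(4t), x_2(t) = -K_1e^(-3t) + K_2e^(t), x_3(t) = -2K_1e^(-3t) + 2K_2e^(t) + K_3e^(4t)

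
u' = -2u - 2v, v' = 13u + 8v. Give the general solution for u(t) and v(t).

u(t) = C_1e^(3t)sin(t) + C_1e^(3t)cos(t) + C_2e^(3t)sin(t) - C_2e^(3t)cos(t), v(t) = -2C_1e^(3t)sin(t) - 3C_1e^(3t)cos(t) - 3C_2e^(3t)sin(t) + 2C_2e^(3t)cos(t)

Coefficient matrix A = [[-2, -2], [13, 8]].
Characteristic polynomial det(A - λI) = λ^2 - 6λ + 10 = 0.
Eigenvalues λ = 3 ± i (complex conjugate pair).
For λ=3+i: an eigenvector is (1,-3) - i(1,-2) = (1 - i, -3 + 2i).
A real fundamental pair from Re and Im of e^((3+i)t)v: X_1 = e^(3t)(cos(t)·(1,-3) + sin(t)·(1,-2)), X_2 = e^(3t)(sin(t)·(1,-3) - cos(t)·(1,-2)).
General solution: C_1X_1 + C_2X_2.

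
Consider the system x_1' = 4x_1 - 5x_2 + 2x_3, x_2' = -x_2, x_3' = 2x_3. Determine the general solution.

Coefficient matrix A = [[4, -5, 2], [0, -1, 0], [0, 0, 2]].
det(A - λI) = 0 gives eigenvalues λ = 2, 4, -1.
For λ=2: eigenvector (-1,0,1).
For λ=4: eigenvector (-1,0,0).
For λ=-1: eigenvector (1,1,0).
General solution: C_1e^(2t)(-1,0,1) + C_2e^(4t)(-1,0,0) + C_3e^(-t)(1,1,0).

x_1(t) = -C_1e^(2t) - C_2e^(4t) + C_3e^(-t), x_2(t) = C_3e^(-t), x_3(t) = C_1e^(2t)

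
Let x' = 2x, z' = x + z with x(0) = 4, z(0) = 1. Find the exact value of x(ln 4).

A = [[2,0],[1,1]]; eigenvalues λ = 2, 1.
Eigenvectors: (-1,-1) for λ=2, (0,1) for λ=1.
From the initial condition, c_1 = -4, c_2 = -3.
x(ln 4) = (-4)(4^2)(-1) + (-3)(4^1)(0) = 64.

64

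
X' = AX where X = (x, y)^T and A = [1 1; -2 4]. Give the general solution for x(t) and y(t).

Coefficient matrix A = [[1, 1], [-2, 4]].
Characteristic polynomial det(A - λI) = λ^2 - 5λ + 6 = 0.
Eigenvalues λ = 3, 2.
For λ=3: (A-λI) row 1 is [-2, 1], so an eigenvector is (1, 2).
For λ=2: (A-λI) row 1 is [-1, 1], so an eigenvector is (1, 1).
General solution: C_1e^(3t)(1,2) + C_2e^(2t)(1,1).

x(t) = C_1e^(3t) + C_2e^(2t), y(t) = 2C_1e^(3t) + C_2e^(2t)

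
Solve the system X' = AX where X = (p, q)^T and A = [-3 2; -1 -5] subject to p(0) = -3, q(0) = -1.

Coefficient matrix A = [[-3, 2], [-1, -5]].
Characteristic polynomial det(A - λI) = λ^2 + 8λ + 17 = 0.
Eigenvalues λ = -4 ± i (complex conjugate pair).
For λ=-4+i: an eigenvector is (-1,0) - i(-1,1) = (-1 + i, 0 - i).
A real fundamental pair from Re and Im of e^((-4+i)t)v: X_1 = e^(-4t)(cos(t)·(-1,0) + sin(t)·(-1,1)), X_2 = e^(-4t)(sin(t)·(-1,0) - cos(t)·(-1,1)).
General solution: C_1X_1 + C_2X_2.
Applying p(0)=-3, q(0)=-1 gives C_1=4, C_2=1.

p(t) = -5e^(-4t)sin(t) - 3e^(-4t)cos(t), q(t) = 4e^(-4t)sin(t) - e^(-4t)cos(t)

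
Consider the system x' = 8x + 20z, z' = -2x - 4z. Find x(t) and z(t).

Coefficient matrix A = [[8, 20], [-2, -4]].
Characteristic polynomial det(A - λI) = λ^2 - 4λ + 8 = 0.
Eigenvalues λ = 2 ± 2i (complex conjugate pair).
For λ=2+2i: an eigenvector is (-3,1) - i(1,0) = (-3 - i, 1).
A real fundamental pair from Re and Im of e^((2+2i)t)v: X_1 = e^(2t)(cos(2t)·(-3,1) + sin(2t)·(1,0)), X_2 = e^(2t)(sin(2t)·(-3,1) - cos(2t)·(1,0)).
General solution: K_1X_1 + K_2X_2.

x(t) = K_1e^(2t)sin(2t) - 3K_1e^(2t)cos(2t) - 3K_2e^(2t)sin(2t) - K_2e^(2t)cos(2t), z(t) = K_1e^(2t)cos(2t) + K_2e^(2t)sin(2t)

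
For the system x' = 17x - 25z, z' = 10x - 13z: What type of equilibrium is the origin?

A = [[17,-25],[10,-13]]; det(A-λI) = λ^2 - 4λ + 29.
λ = 2 ± 5i: positive real part.

unstable spiral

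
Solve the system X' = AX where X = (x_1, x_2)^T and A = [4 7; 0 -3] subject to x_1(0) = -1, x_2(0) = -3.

x_1(t) = -4e^(4t) + 3e^(-3t), x_2(t) = -3e^(-3t)

Coefficient matrix A = [[4, 7], [0, -3]].
Characteristic polynomial det(A - λI) = λ^2 - λ - 12 = 0.
Eigenvalues λ = 4, -3.
For λ=4: (A-λI) row 1 is [0, 7], so an eigenvector is (-1, 0).
For λ=-3: (A-λI) row 1 is [7, 7], so an eigenvector is (-1, 1).
General solution: K_1e^(4t)(-1,0) + K_2e^(-3t)(-1,1).
Applying x_1(0)=-1, x_2(0)=-3 gives K_1=4, K_2=-3.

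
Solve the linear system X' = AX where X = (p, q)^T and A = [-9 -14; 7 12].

p(t) = C_1e^(5t) - 2C_2e^(-2t), q(t) = -C_1e^(5t) + C_2e^(-2t)

Coefficient matrix A = [[-9, -14], [7, 12]].
Characteristic polynomial det(A - λI) = λ^2 - 3λ - 10 = 0.
Eigenvalues λ = 5, -2.
For λ=5: (A-λI) row 1 is [-14, -14], so an eigenvector is (1, -1).
For λ=-2: (A-λI) row 1 is [-7, -14], so an eigenvector is (-2, 1).
General solution: C_1e^(5t)(1,-1) + C_2e^(-2t)(-2,1).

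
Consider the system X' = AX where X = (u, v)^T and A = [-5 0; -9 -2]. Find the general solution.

Coefficient matrix A = [[-5, 0], [-9, -2]].
Characteristic polynomial det(A - λI) = λ^2 + 7λ + 10 = 0.
Eigenvalues λ = -2, -5.
For λ=-2: (A-λI) row 1 is [-3, 0], so an eigenvector is (0, -1).
For λ=-5: (A-λI) row 2 is [-9, 3], so an eigenvector is (1, 3).
General solution: K_1e^(-2t)(0,-1) + K_2e^(-5t)(1,3).

u(t) = K_2e^(-5t), v(t) = -K_1e^(-2t) + 3K_2e^(-5t)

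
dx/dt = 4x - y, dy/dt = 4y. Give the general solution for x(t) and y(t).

Coefficient matrix A = [[4, -1], [0, 4]].
Characteristic polynomial det(A - λI) = λ^2 - 8λ + 16 = 0.
Single eigenvalue λ = 4 with algebraic multiplicity 2.
Eigenvector v = (1,0); generalized eigenvector w with (A-λI)w=v is (-3,-1).
General solution: e^(4t)[c_1·v + c_2·(t·v + w)].

x(t) = c_1e^(4t) + c_2te^(4t) - 3c_2e^(4t), y(t) = -c_2e^(4t)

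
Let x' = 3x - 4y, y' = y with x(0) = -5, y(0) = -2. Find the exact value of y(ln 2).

-4

A = [[3,-4],[0,1]]; eigenvalues λ = 3, 1.
Eigenvectors: (1,0) for λ=3, (-2,-1) for λ=1.
From the initial condition, c_1 = -1, c_2 = 2.
y(ln 2) = (-1)(2^3)(0) + (2)(2^1)(-1) = -4.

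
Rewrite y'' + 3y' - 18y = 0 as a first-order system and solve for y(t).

y(t) = C_1e^(3t) + C_2e^(-6t)

Let x_1 = y, x_2 = y'. Then x_1' = x_2 and x_2' = 18x_1 - 3x_2.
A = [[0,1],[18,-3]]; det(A-λI) = λ^2 + 3λ - 18.
Eigenvalues λ = 3, -6 with eigenvectors (1,3), (1,-6).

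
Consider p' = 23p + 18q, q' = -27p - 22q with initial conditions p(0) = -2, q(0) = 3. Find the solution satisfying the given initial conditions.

Coefficient matrix A = [[23, 18], [-27, -22]].
Characteristic polynomial det(A - λI) = λ^2 - λ - 20 = 0.
Eigenvalues λ = 5, -4.
For λ=5: (A-λI) row 1 is [18, 18], so an eigenvector is (1, -1).
For λ=-4: (A-λI) row 1 is [27, 18], so an eigenvector is (2, -3).
General solution: K_1e^(5t)(1,-1) + K_2e^(-4t)(2,-3).
Applying p(0)=-2, q(0)=3 gives K_1=0, K_2=-1.

p(t) = -2e^(-4t), q(t) = 3e^(-4t)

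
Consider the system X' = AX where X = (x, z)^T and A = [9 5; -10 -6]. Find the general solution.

x(t) = -C_1e^(-t) - C_2e^(4t), z(t) = 2C_1e^(-t) + C_2e^(4t)

Coefficient matrix A = [[9, 5], [-10, -6]].
Characteristic polynomial det(A - λI) = λ^2 - 3λ - 4 = 0.
Eigenvalues λ = -1, 4.
For λ=-1: (A-λI) row 1 is [10, 5], so an eigenvector is (-1, 2).
For λ=4: (A-λI) row 1 is [5, 5], so an eigenvector is (-1, 1).
General solution: C_1e^(-t)(-1,2) + C_2e^(4t)(-1,1).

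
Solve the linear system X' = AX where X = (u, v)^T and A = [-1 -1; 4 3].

u(t) = -K_1e^(t) - K_2te^(t) + 2K_2e^(t), v(t) = 2K_1e^(t) + 2K_2te^(t) - 3K_2e^(t)

Coefficient matrix A = [[-1, -1], [4, 3]].
Characteristic polynomial det(A - λI) = λ^2 - 2λ + 1 = 0.
Single eigenvalue λ = 1 with algebraic multiplicity 2.
Eigenvector v = (-1,2); generalized eigenvector w with (A-λI)w=v is (2,-3).
General solution: e^(t)[K_1·v + K_2·(t·v + w)].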